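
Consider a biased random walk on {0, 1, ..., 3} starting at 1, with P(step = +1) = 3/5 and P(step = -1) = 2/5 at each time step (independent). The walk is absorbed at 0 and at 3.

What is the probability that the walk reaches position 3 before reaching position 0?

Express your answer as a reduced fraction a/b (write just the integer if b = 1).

Answer: 9/19

Derivation:
Biased walk: p = 3/5, q = 2/5, r = q/p = 2/3
Gambler's ruin: P(hit 3 before 0 | start at 1) = (1 - r^a)/(1 - r^N)
r^1 = 2/3; r^3 = 8/27
P = (1 - 2/3) / (1 - 8/27) = 1/3 / 19/27 = 9/19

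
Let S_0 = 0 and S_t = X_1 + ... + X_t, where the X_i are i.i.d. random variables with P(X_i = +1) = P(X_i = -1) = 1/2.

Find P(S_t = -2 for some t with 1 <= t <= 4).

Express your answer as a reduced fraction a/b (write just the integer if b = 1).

Count via complement. Let g(t,s) = #length-t paths at position s with S_1..S_t all ≠ -2.
g(t,s) = g(t-1,s-1) + g(t-1,s+1) for s ≠ -2; g(t,-2) = 0.
t=0: g(0,0)=1
t=1: g(1,-1)=1 g(1,1)=1
t=2: g(2,0)=2 g(2,2)=1
t=3: g(3,-1)=2 g(3,1)=3 g(3,3)=1
t=4: g(4,0)=5 g(4,2)=4 g(4,4)=1
Paths never hitting -2: Σ_s g(4,s) = 10
Paths hitting -2: 2^4 - 10 = 6
P = 6/16 = 3/8

Answer: 3/8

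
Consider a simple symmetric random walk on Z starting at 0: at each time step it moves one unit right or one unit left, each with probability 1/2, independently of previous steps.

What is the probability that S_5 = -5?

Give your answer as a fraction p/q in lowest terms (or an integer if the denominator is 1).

Answer: 1/32

Derivation:
To reach position -5 after 5 steps: need 0 steps of +1 and 5 of -1.
Favorable paths: C(5,0) = 1
Total paths: 2^5 = 32
P = 1/32 = 1/32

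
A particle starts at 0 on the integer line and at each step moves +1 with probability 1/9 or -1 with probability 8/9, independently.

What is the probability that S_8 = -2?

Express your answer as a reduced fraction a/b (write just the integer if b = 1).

To reach position -2 after 8 steps: need 3 steps of +1 and 5 steps of -1.
Number of such sequences: C(8,3) = 56
Each has probability (1/9)^3 · (8/9)^5 = 32768/43046721
P = 56 · 32768/43046721 = 1835008/43046721

Answer: 1835008/43046721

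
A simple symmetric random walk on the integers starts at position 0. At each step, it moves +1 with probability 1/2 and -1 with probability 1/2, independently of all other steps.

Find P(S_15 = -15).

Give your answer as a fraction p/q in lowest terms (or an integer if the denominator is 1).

To reach position -15 after 15 steps: need 0 steps of +1 and 15 of -1.
Favorable paths: C(15,0) = 1
Total paths: 2^15 = 32768
P = 1/32768 = 1/32768

Answer: 1/32768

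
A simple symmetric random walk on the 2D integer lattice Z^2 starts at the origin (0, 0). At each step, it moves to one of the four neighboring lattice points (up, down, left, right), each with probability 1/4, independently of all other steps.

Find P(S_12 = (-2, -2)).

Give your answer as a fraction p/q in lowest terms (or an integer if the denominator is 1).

Let h be the number of horizontal steps (so 12-h are vertical). To end at (-2,-2) need (h-2)/2 right-steps and ((12-h)-2)/2 up-steps.
Sum over h with 2 ≤ h ≤ 10, h ≡ 0 (mod 2), 12-h ≡ 0 (mod 2):
h=2: C(12,2)·C(2,0)·C(10,4) = 66·1·210 = 13860
h=4: C(12,4)·C(4,1)·C(8,3) = 495·4·56 = 110880
h=6: C(12,6)·C(6,2)·C(6,2) = 924·15·15 = 207900
h=8: C(12,8)·C(8,3)·C(4,1) = 495·56·4 = 110880
h=10: C(12,10)·C(10,4)·C(2,0) = 66·210·1 = 13860
Total favorable: 457380
Total paths: 4^12 = 16777216
P = 457380/16777216 = 114345/4194304

Answer: 114345/4194304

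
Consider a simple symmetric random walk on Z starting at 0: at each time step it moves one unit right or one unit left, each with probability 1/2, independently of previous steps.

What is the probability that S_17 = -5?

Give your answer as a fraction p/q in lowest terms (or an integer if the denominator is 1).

Answer: 1547/16384

Derivation:
To reach position -5 after 17 steps: need 6 steps of +1 and 11 of -1.
Favorable paths: C(17,6) = 12376
Total paths: 2^17 = 131072
P = 12376/131072 = 1547/16384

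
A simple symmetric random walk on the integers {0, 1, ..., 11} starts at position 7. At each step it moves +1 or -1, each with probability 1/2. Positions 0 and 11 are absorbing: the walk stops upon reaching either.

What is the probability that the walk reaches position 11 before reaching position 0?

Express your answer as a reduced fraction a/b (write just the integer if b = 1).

Answer: 7/11

Derivation:
Symmetric walk (p = 1/2): the harmonic-function argument gives P(hit 11 before 0 | start at 7) = a/N.
P = 7/11 = 7/11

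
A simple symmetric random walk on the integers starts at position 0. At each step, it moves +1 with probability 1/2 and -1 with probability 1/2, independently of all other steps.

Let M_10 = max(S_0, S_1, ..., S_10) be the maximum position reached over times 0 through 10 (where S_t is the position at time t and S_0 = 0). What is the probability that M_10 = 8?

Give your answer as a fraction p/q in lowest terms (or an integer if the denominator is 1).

Answer: 5/512

Derivation:
Let M_10 = max(S_0,...,S_10). Use the reflection principle: for j ≥ 1, #{paths with M_10 ≥ j} = #{S_10 ≥ j} + #{S_10 ≥ j+1}.
By reflection, #{M_10 ≥ 8} = #{S_10 ≥ 8} + #{S_10 ≥ 9} = 11 + 1 = 12.
#{M_10 ≥ 9} = #{S_10 ≥ 9} + #{S_10 ≥ 10} = 1 + 1 = 2.
#{M_10 = 8} = 12 - 2 = 10.
P(M_10 = 8) = 10/1024 = 5/512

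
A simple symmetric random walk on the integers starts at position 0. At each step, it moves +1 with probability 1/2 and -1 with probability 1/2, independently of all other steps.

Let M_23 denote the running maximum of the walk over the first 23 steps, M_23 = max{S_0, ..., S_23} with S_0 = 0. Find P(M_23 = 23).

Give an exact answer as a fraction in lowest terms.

Let M_23 = max(S_0,...,S_23). Use the reflection principle: for j ≥ 1, #{paths with M_23 ≥ j} = #{S_23 ≥ j} + #{S_23 ≥ j+1}.
By reflection, #{M_23 ≥ 23} = #{S_23 ≥ 23} + #{S_23 ≥ 24} = 1 + 0 = 1.
#{M_23 ≥ 24} = #{S_23 ≥ 24} + #{S_23 ≥ 25} = 0 + 0 = 0.
#{M_23 = 23} = 1 - 0 = 1.
P(M_23 = 23) = 1/8388608 = 1/8388608

Answer: 1/8388608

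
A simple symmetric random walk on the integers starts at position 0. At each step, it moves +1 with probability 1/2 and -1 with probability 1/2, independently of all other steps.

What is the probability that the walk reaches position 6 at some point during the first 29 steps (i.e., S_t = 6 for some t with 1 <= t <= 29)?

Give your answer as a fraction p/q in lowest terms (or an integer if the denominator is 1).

Count via complement. Let g(t,s) = #length-t paths at position s with S_1..S_t all ≠ 6.
g(t,s) = g(t-1,s-1) + g(t-1,s+1) for s ≠ 6; g(t,6) = 0.
t=0: g(0,0)=1
t=1: g(1,-1)=1 g(1,1)=1
t=2: g(2,-2)=1 g(2,0)=2 g(2,2)=1
t=3: g(3,-3)=1 g(3,-1)=3 g(3,1)=3 g(3,3)=1
t=4: g(4,-4)=1 g(4,-2)=4 g(4,0)=6 g(4,2)=4 g(4,4)=1
t=5: g(5,-5)=1 g(5,-3)=5 g(5,-1)=10 g(5,1)=10 g(5,3)=5 g(5,5)=1
t=6: g(6,-6)=1 g(6,-4)=6 g(6,-2)=15 g(6,0)=20 g(6,2)=15 g(6,4)=6
t=7: g(7,-7)=1 g(7,-5)=7 g(7,-3)=21 g(7,-1)=35 g(7,1)=35 g(7,3)=21 g(7,5)=6
t=8: g(8,-8)=1 g(8,-6)=8 g(8,-4)=28 g(8,-2)=56 g(8,0)=70 g(8,2)=56 g(8,4)=27
t=9: g(9,-9)=1 g(9,-7)=9 g(9,-5)=36 g(9,-3)=84 g(9,-1)=126 g(9,1)=126 g(9,3)=83 g(9,5)=27
t=10: g(10,-10)=1 g(10,-8)=10 g(10,-6)=45 g(10,-4)=120 g(10,-2)=210 g(10,0)=252 g(10,2)=209 g(10,4)=110
t=11: g(11,-11)=1 g(11,-9)=11 g(11,-7)=55 g(11,-5)=165 g(11,-3)=330 g(11,-1)=462 g(11,1)=461 g(11,3)=319 g(11,5)=110
t=12: g(12,-12)=1 g(12,-10)=12 g(12,-8)=66 g(12,-6)=220 g(12,-4)=495 g(12,-2)=792 g(12,0)=923 g(12,2)=780 g(12,4)=429
t=13: g(13,-13)=1 g(13,-11)=13 g(13,-9)=78 g(13,-7)=286 g(13,-5)=715 g(13,-3)=1287 g(13,-1)=1715 g(13,1)=1703 g(13,3)=1209 g(13,5)=429
t=14: g(14,-14)=1 g(14,-12)=14 g(14,-10)=91 g(14,-8)=364 g(14,-6)=1001 g(14,-4)=2002 g(14,-2)=3002 g(14,0)=3418 g(14,2)=2912 g(14,4)=1638
t=15: g(15,-15)=1 g(15,-13)=15 g(15,-11)=105 g(15,-9)=455 g(15,-7)=1365 g(15,-5)=3003 g(15,-3)=5004 g(15,-1)=6420 g(15,1)=6330 g(15,3)=4550 g(15,5)=1638
t=16: g(16,-16)=1 g(16,-14)=16 g(16,-12)=120 g(16,-10)=560 g(16,-8)=1820 g(16,-6)=4368 g(16,-4)=8007 g(16,-2)=11424 g(16,0)=12750 g(16,2)=10880 g(16,4)=6188
t=17: g(17,-17)=1 g(17,-15)=17 g(17,-13)=136 g(17,-11)=680 g(17,-9)=2380 g(17,-7)=6188 g(17,-5)=12375 g(17,-3)=19431 g(17,-1)=24174 g(17,1)=23630 g(17,3)=17068 g(17,5)=6188
t=18: g(18,-18)=1 g(18,-16)=18 g(18,-14)=153 g(18,-12)=816 g(18,-10)=3060 g(18,-8)=8568 g(18,-6)=18563 g(18,-4)=31806 g(18,-2)=43605 g(18,0)=47804 g(18,2)=40698 g(18,4)=23256
t=19: g(19,-19)=1 g(19,-17)=19 g(19,-15)=171 g(19,-13)=969 g(19,-11)=3876 g(19,-9)=11628 g(19,-7)=27131 g(19,-5)=50369 g(19,-3)=75411 g(19,-1)=91409 g(19,1)=88502 g(19,3)=63954 g(19,5)=23256
t=20: g(20,-20)=1 g(20,-18)=20 g(20,-16)=190 g(20,-14)=1140 g(20,-12)=4845 g(20,-10)=15504 g(20,-8)=38759 g(20,-6)=77500 g(20,-4)=125780 g(20,-2)=166820 g(20,0)=179911 g(20,2)=152456 g(20,4)=87210
t=21: g(21,-21)=1 g(21,-19)=21 g(21,-17)=210 g(21,-15)=1330 g(21,-13)=5985 g(21,-11)=20349 g(21,-9)=54263 g(21,-7)=116259 g(21,-5)=203280 g(21,-3)=292600 g(21,-1)=346731 g(21,1)=332367 g(21,3)=239666 g(21,5)=87210
t=22: g(22,-22)=1 g(22,-20)=22 g(22,-18)=231 g(22,-16)=1540 g(22,-14)=7315 g(22,-12)=26334 g(22,-10)=74612 g(22,-8)=170522 g(22,-6)=319539 g(22,-4)=495880 g(22,-2)=639331 g(22,0)=679098 g(22,2)=572033 g(22,4)=326876
t=23: g(23,-23)=1 g(23,-21)=23 g(23,-19)=253 g(23,-17)=1771 g(23,-15)=8855 g(23,-13)=33649 g(23,-11)=100946 g(23,-9)=245134 g(23,-7)=490061 g(23,-5)=815419 g(23,-3)=1135211 g(23,-1)=1318429 g(23,1)=1251131 g(23,3)=898909 g(23,5)=326876
t=24: g(24,-24)=1 g(24,-22)=24 g(24,-20)=276 g(24,-18)=2024 g(24,-16)=10626 g(24,-14)=42504 g(24,-12)=134595 g(24,-10)=346080 g(24,-8)=735195 g(24,-6)=1305480 g(24,-4)=1950630 g(24,-2)=2453640 g(24,0)=2569560 g(24,2)=2150040 g(24,4)=1225785
t=25: g(25,-25)=1 g(25,-23)=25 g(25,-21)=300 g(25,-19)=2300 g(25,-17)=12650 g(25,-15)=53130 g(25,-13)=177099 g(25,-11)=480675 g(25,-9)=1081275 g(25,-7)=2040675 g(25,-5)=3256110 g(25,-3)=4404270 g(25,-1)=5023200 g(25,1)=4719600 g(25,3)=3375825 g(25,5)=1225785
t=26: g(26,-26)=1 g(26,-24)=26 g(26,-22)=325 g(26,-20)=2600 g(26,-18)=14950 g(26,-16)=65780 g(26,-14)=230229 g(26,-12)=657774 g(26,-10)=1561950 g(26,-8)=3121950 g(26,-6)=5296785 g(26,-4)=7660380 g(26,-2)=9427470 g(26,0)=9742800 g(26,2)=8095425 g(26,4)=4601610
t=27: g(27,-27)=1 g(27,-25)=27 g(27,-23)=351 g(27,-21)=2925 g(27,-19)=17550 g(27,-17)=80730 g(27,-15)=296009 g(27,-13)=888003 g(27,-11)=2219724 g(27,-9)=4683900 g(27,-7)=8418735 g(27,-5)=12957165 g(27,-3)=17087850 g(27,-1)=19170270 g(27,1)=17838225 g(27,3)=12697035 g(27,5)=4601610
t=28: g(28,-28)=1 g(28,-26)=28 g(28,-24)=378 g(28,-22)=3276 g(28,-20)=20475 g(28,-18)=98280 g(28,-16)=376739 g(28,-14)=1184012 g(28,-12)=3107727 g(28,-10)=6903624 g(28,-8)=13102635 g(28,-6)=21375900 g(28,-4)=30045015 g(28,-2)=36258120 g(28,0)=37008495 g(28,2)=30535260 g(28,4)=17298645
t=29: g(29,-29)=1 g(29,-27)=29 g(29,-25)=406 g(29,-23)=3654 g(29,-21)=23751 g(29,-19)=118755 g(29,-17)=475019 g(29,-15)=1560751 g(29,-13)=4291739 g(29,-11)=10011351 g(29,-9)=20006259 g(29,-7)=34478535 g(29,-5)=51420915 g(29,-3)=66303135 g(29,-1)=73266615 g(29,1)=67543755 g(29,3)=47833905 g(29,5)=17298645
Paths never hitting 6: Σ_s g(29,s) = 394637220
Paths hitting 6: 2^29 - 394637220 = 142233692
P = 142233692/536870912 = 35558423/134217728

Answer: 35558423/134217728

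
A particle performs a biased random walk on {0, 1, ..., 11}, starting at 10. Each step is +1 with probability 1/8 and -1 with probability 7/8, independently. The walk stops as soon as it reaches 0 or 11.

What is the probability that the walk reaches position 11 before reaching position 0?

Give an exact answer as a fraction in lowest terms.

Answer: 47079208/329554457

Derivation:
Biased walk: p = 1/8, q = 7/8, r = q/p = 7
Gambler's ruin: P(hit 11 before 0 | start at 10) = (1 - r^a)/(1 - r^N)
r^10 = 282475249; r^11 = 1977326743
P = (1 - 282475249) / (1 - 1977326743) = -282475248 / -1977326742 = 47079208/329554457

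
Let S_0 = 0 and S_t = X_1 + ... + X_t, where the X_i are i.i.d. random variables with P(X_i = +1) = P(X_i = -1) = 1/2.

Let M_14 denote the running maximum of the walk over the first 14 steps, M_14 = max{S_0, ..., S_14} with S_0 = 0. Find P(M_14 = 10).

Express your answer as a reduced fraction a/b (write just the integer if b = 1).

Let M_14 = max(S_0,...,S_14). Use the reflection principle: for j ≥ 1, #{paths with M_14 ≥ j} = #{S_14 ≥ j} + #{S_14 ≥ j+1}.
By reflection, #{M_14 ≥ 10} = #{S_14 ≥ 10} + #{S_14 ≥ 11} = 106 + 15 = 121.
#{M_14 ≥ 11} = #{S_14 ≥ 11} + #{S_14 ≥ 12} = 15 + 15 = 30.
#{M_14 = 10} = 121 - 30 = 91.
P(M_14 = 10) = 91/16384 = 91/16384

Answer: 91/16384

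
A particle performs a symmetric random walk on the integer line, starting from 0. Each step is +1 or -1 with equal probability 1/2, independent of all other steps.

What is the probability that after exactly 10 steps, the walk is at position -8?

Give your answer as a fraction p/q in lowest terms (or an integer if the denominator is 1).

Answer: 5/512

Derivation:
To reach position -8 after 10 steps: need 1 step of +1 and 9 of -1.
Favorable paths: C(10,1) = 10
Total paths: 2^10 = 1024
P = 10/1024 = 5/512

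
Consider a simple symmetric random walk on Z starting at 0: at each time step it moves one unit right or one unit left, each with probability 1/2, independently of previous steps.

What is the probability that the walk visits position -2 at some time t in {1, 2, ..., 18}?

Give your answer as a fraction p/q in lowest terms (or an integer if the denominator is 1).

Count via complement. Let g(t,s) = #length-t paths at position s with S_1..S_t all ≠ -2.
g(t,s) = g(t-1,s-1) + g(t-1,s+1) for s ≠ -2; g(t,-2) = 0.
t=0: g(0,0)=1
t=1: g(1,-1)=1 g(1,1)=1
t=2: g(2,0)=2 g(2,2)=1
t=3: g(3,-1)=2 g(3,1)=3 g(3,3)=1
t=4: g(4,0)=5 g(4,2)=4 g(4,4)=1
t=5: g(5,-1)=5 g(5,1)=9 g(5,3)=5 g(5,5)=1
t=6: g(6,0)=14 g(6,2)=14 g(6,4)=6 g(6,6)=1
t=7: g(7,-1)=14 g(7,1)=28 g(7,3)=20 g(7,5)=7 g(7,7)=1
t=8: g(8,0)=42 g(8,2)=48 g(8,4)=27 g(8,6)=8 g(8,8)=1
t=9: g(9,-1)=42 g(9,1)=90 g(9,3)=75 g(9,5)=35 g(9,7)=9 g(9,9)=1
t=10: g(10,0)=132 g(10,2)=165 g(10,4)=110 g(10,6)=44 g(10,8)=10 g(10,10)=1
t=11: g(11,-1)=132 g(11,1)=297 g(11,3)=275 g(11,5)=154 g(11,7)=54 g(11,9)=11 g(11,11)=1
t=12: g(12,0)=429 g(12,2)=572 g(12,4)=429 g(12,6)=208 g(12,8)=65 g(12,10)=12 g(12,12)=1
t=13: g(13,-1)=429 g(13,1)=1001 g(13,3)=1001 g(13,5)=637 g(13,7)=273 g(13,9)=77 g(13,11)=13 g(13,13)=1
t=14: g(14,0)=1430 g(14,2)=2002 g(14,4)=1638 g(14,6)=910 g(14,8)=350 g(14,10)=90 g(14,12)=14 g(14,14)=1
t=15: g(15,-1)=1430 g(15,1)=3432 g(15,3)=3640 g(15,5)=2548 g(15,7)=1260 g(15,9)=440 g(15,11)=104 g(15,13)=15 g(15,15)=1
t=16: g(16,0)=4862 g(16,2)=7072 g(16,4)=6188 g(16,6)=3808 g(16,8)=1700 g(16,10)=544 g(16,12)=119 g(16,14)=16 g(16,16)=1
t=17: g(17,-1)=4862 g(17,1)=11934 g(17,3)=13260 g(17,5)=9996 g(17,7)=5508 g(17,9)=2244 g(17,11)=663 g(17,13)=135 g(17,15)=17 g(17,17)=1
t=18: g(18,0)=16796 g(18,2)=25194 g(18,4)=23256 g(18,6)=15504 g(18,8)=7752 g(18,10)=2907 g(18,12)=798 g(18,14)=152 g(18,16)=18 g(18,18)=1
Paths never hitting -2: Σ_s g(18,s) = 92378
Paths hitting -2: 2^18 - 92378 = 169766
P = 169766/262144 = 84883/131072

Answer: 84883/131072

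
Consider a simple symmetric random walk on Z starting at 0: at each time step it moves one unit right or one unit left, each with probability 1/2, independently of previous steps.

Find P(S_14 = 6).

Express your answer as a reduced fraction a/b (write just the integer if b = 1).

To reach position 6 after 14 steps: need 10 steps of +1 and 4 of -1.
Favorable paths: C(14,10) = 1001
Total paths: 2^14 = 16384
P = 1001/16384 = 1001/16384

Answer: 1001/16384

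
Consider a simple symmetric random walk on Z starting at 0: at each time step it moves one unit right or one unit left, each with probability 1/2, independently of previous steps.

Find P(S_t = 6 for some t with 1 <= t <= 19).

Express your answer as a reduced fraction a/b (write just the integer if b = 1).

Answer: 10949/65536

Derivation:
Count via complement. Let g(t,s) = #length-t paths at position s with S_1..S_t all ≠ 6.
g(t,s) = g(t-1,s-1) + g(t-1,s+1) for s ≠ 6; g(t,6) = 0.
t=0: g(0,0)=1
t=1: g(1,-1)=1 g(1,1)=1
t=2: g(2,-2)=1 g(2,0)=2 g(2,2)=1
t=3: g(3,-3)=1 g(3,-1)=3 g(3,1)=3 g(3,3)=1
t=4: g(4,-4)=1 g(4,-2)=4 g(4,0)=6 g(4,2)=4 g(4,4)=1
t=5: g(5,-5)=1 g(5,-3)=5 g(5,-1)=10 g(5,1)=10 g(5,3)=5 g(5,5)=1
t=6: g(6,-6)=1 g(6,-4)=6 g(6,-2)=15 g(6,0)=20 g(6,2)=15 g(6,4)=6
t=7: g(7,-7)=1 g(7,-5)=7 g(7,-3)=21 g(7,-1)=35 g(7,1)=35 g(7,3)=21 g(7,5)=6
t=8: g(8,-8)=1 g(8,-6)=8 g(8,-4)=28 g(8,-2)=56 g(8,0)=70 g(8,2)=56 g(8,4)=27
t=9: g(9,-9)=1 g(9,-7)=9 g(9,-5)=36 g(9,-3)=84 g(9,-1)=126 g(9,1)=126 g(9,3)=83 g(9,5)=27
t=10: g(10,-10)=1 g(10,-8)=10 g(10,-6)=45 g(10,-4)=120 g(10,-2)=210 g(10,0)=252 g(10,2)=209 g(10,4)=110
t=11: g(11,-11)=1 g(11,-9)=11 g(11,-7)=55 g(11,-5)=165 g(11,-3)=330 g(11,-1)=462 g(11,1)=461 g(11,3)=319 g(11,5)=110
t=12: g(12,-12)=1 g(12,-10)=12 g(12,-8)=66 g(12,-6)=220 g(12,-4)=495 g(12,-2)=792 g(12,0)=923 g(12,2)=780 g(12,4)=429
t=13: g(13,-13)=1 g(13,-11)=13 g(13,-9)=78 g(13,-7)=286 g(13,-5)=715 g(13,-3)=1287 g(13,-1)=1715 g(13,1)=1703 g(13,3)=1209 g(13,5)=429
t=14: g(14,-14)=1 g(14,-12)=14 g(14,-10)=91 g(14,-8)=364 g(14,-6)=1001 g(14,-4)=2002 g(14,-2)=3002 g(14,0)=3418 g(14,2)=2912 g(14,4)=1638
t=15: g(15,-15)=1 g(15,-13)=15 g(15,-11)=105 g(15,-9)=455 g(15,-7)=1365 g(15,-5)=3003 g(15,-3)=5004 g(15,-1)=6420 g(15,1)=6330 g(15,3)=4550 g(15,5)=1638
t=16: g(16,-16)=1 g(16,-14)=16 g(16,-12)=120 g(16,-10)=560 g(16,-8)=1820 g(16,-6)=4368 g(16,-4)=8007 g(16,-2)=11424 g(16,0)=12750 g(16,2)=10880 g(16,4)=6188
t=17: g(17,-17)=1 g(17,-15)=17 g(17,-13)=136 g(17,-11)=680 g(17,-9)=2380 g(17,-7)=6188 g(17,-5)=12375 g(17,-3)=19431 g(17,-1)=24174 g(17,1)=23630 g(17,3)=17068 g(17,5)=6188
t=18: g(18,-18)=1 g(18,-16)=18 g(18,-14)=153 g(18,-12)=816 g(18,-10)=3060 g(18,-8)=8568 g(18,-6)=18563 g(18,-4)=31806 g(18,-2)=43605 g(18,0)=47804 g(18,2)=40698 g(18,4)=23256
t=19: g(19,-19)=1 g(19,-17)=19 g(19,-15)=171 g(19,-13)=969 g(19,-11)=3876 g(19,-9)=11628 g(19,-7)=27131 g(19,-5)=50369 g(19,-3)=75411 g(19,-1)=91409 g(19,1)=88502 g(19,3)=63954 g(19,5)=23256
Paths never hitting 6: Σ_s g(19,s) = 436696
Paths hitting 6: 2^19 - 436696 = 87592
P = 87592/524288 = 10949/65536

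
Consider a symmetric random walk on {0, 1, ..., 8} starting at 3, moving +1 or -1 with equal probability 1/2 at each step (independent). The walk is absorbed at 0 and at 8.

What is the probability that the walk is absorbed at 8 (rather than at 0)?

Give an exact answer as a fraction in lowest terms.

Answer: 3/8

Derivation:
Symmetric walk (p = 1/2): the harmonic-function argument gives P(hit 8 before 0 | start at 3) = a/N.
P = 3/8 = 3/8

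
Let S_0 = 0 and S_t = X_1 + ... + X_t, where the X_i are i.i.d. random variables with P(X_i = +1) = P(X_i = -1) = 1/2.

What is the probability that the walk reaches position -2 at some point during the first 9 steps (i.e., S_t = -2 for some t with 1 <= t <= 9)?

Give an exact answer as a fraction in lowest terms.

Count via complement. Let g(t,s) = #length-t paths at position s with S_1..S_t all ≠ -2.
g(t,s) = g(t-1,s-1) + g(t-1,s+1) for s ≠ -2; g(t,-2) = 0.
t=0: g(0,0)=1
t=1: g(1,-1)=1 g(1,1)=1
t=2: g(2,0)=2 g(2,2)=1
t=3: g(3,-1)=2 g(3,1)=3 g(3,3)=1
t=4: g(4,0)=5 g(4,2)=4 g(4,4)=1
t=5: g(5,-1)=5 g(5,1)=9 g(5,3)=5 g(5,5)=1
t=6: g(6,0)=14 g(6,2)=14 g(6,4)=6 g(6,6)=1
t=7: g(7,-1)=14 g(7,1)=28 g(7,3)=20 g(7,5)=7 g(7,7)=1
t=8: g(8,0)=42 g(8,2)=48 g(8,4)=27 g(8,6)=8 g(8,8)=1
t=9: g(9,-1)=42 g(9,1)=90 g(9,3)=75 g(9,5)=35 g(9,7)=9 g(9,9)=1
Paths never hitting -2: Σ_s g(9,s) = 252
Paths hitting -2: 2^9 - 252 = 260
P = 260/512 = 65/128

Answer: 65/128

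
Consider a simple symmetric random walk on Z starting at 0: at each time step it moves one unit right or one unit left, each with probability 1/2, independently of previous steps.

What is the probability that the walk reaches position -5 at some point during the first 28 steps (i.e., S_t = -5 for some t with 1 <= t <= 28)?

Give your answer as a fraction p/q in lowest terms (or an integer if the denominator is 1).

Answer: 46295513/134217728

Derivation:
Count via complement. Let g(t,s) = #length-t paths at position s with S_1..S_t all ≠ -5.
g(t,s) = g(t-1,s-1) + g(t-1,s+1) for s ≠ -5; g(t,-5) = 0.
t=0: g(0,0)=1
t=1: g(1,-1)=1 g(1,1)=1
t=2: g(2,-2)=1 g(2,0)=2 g(2,2)=1
t=3: g(3,-3)=1 g(3,-1)=3 g(3,1)=3 g(3,3)=1
t=4: g(4,-4)=1 g(4,-2)=4 g(4,0)=6 g(4,2)=4 g(4,4)=1
t=5: g(5,-3)=5 g(5,-1)=10 g(5,1)=10 g(5,3)=5 g(5,5)=1
t=6: g(6,-4)=5 g(6,-2)=15 g(6,0)=20 g(6,2)=15 g(6,4)=6 g(6,6)=1
t=7: g(7,-3)=20 g(7,-1)=35 g(7,1)=35 g(7,3)=21 g(7,5)=7 g(7,7)=1
t=8: g(8,-4)=20 g(8,-2)=55 g(8,0)=70 g(8,2)=56 g(8,4)=28 g(8,6)=8 g(8,8)=1
t=9: g(9,-3)=75 g(9,-1)=125 g(9,1)=126 g(9,3)=84 g(9,5)=36 g(9,7)=9 g(9,9)=1
t=10: g(10,-4)=75 g(10,-2)=200 g(10,0)=251 g(10,2)=210 g(10,4)=120 g(10,6)=45 g(10,8)=10 g(10,10)=1
t=11: g(11,-3)=275 g(11,-1)=451 g(11,1)=461 g(11,3)=330 g(11,5)=165 g(11,7)=55 g(11,9)=11 g(11,11)=1
t=12: g(12,-4)=275 g(12,-2)=726 g(12,0)=912 g(12,2)=791 g(12,4)=495 g(12,6)=220 g(12,8)=66 g(12,10)=12 g(12,12)=1
t=13: g(13,-3)=1001 g(13,-1)=1638 g(13,1)=1703 g(13,3)=1286 g(13,5)=715 g(13,7)=286 g(13,9)=78 g(13,11)=13 g(13,13)=1
t=14: g(14,-4)=1001 g(14,-2)=2639 g(14,0)=3341 g(14,2)=2989 g(14,4)=2001 g(14,6)=1001 g(14,8)=364 g(14,10)=91 g(14,12)=14 g(14,14)=1
t=15: g(15,-3)=3640 g(15,-1)=5980 g(15,1)=6330 g(15,3)=4990 g(15,5)=3002 g(15,7)=1365 g(15,9)=455 g(15,11)=105 g(15,13)=15 g(15,15)=1
t=16: g(16,-4)=3640 g(16,-2)=9620 g(16,0)=12310 g(16,2)=11320 g(16,4)=7992 g(16,6)=4367 g(16,8)=1820 g(16,10)=560 g(16,12)=120 g(16,14)=16 g(16,16)=1
t=17: g(17,-3)=13260 g(17,-1)=21930 g(17,1)=23630 g(17,3)=19312 g(17,5)=12359 g(17,7)=6187 g(17,9)=2380 g(17,11)=680 g(17,13)=136 g(17,15)=17 g(17,17)=1
t=18: g(18,-4)=13260 g(18,-2)=35190 g(18,0)=45560 g(18,2)=42942 g(18,4)=31671 g(18,6)=18546 g(18,8)=8567 g(18,10)=3060 g(18,12)=816 g(18,14)=153 g(18,16)=18 g(18,18)=1
t=19: g(19,-3)=48450 g(19,-1)=80750 g(19,1)=88502 g(19,3)=74613 g(19,5)=50217 g(19,7)=27113 g(19,9)=11627 g(19,11)=3876 g(19,13)=969 g(19,15)=171 g(19,17)=19 g(19,19)=1
t=20: g(20,-4)=48450 g(20,-2)=129200 g(20,0)=169252 g(20,2)=163115 g(20,4)=124830 g(20,6)=77330 g(20,8)=38740 g(20,10)=15503 g(20,12)=4845 g(20,14)=1140 g(20,16)=190 g(20,18)=20 g(20,20)=1
t=21: g(21,-3)=177650 g(21,-1)=298452 g(21,1)=332367 g(21,3)=287945 g(21,5)=202160 g(21,7)=116070 g(21,9)=54243 g(21,11)=20348 g(21,13)=5985 g(21,15)=1330 g(21,17)=210 g(21,19)=21 g(21,21)=1
t=22: g(22,-4)=177650 g(22,-2)=476102 g(22,0)=630819 g(22,2)=620312 g(22,4)=490105 g(22,6)=318230 g(22,8)=170313 g(22,10)=74591 g(22,12)=26333 g(22,14)=7315 g(22,16)=1540 g(22,18)=231 g(22,20)=22 g(22,22)=1
t=23: g(23,-3)=653752 g(23,-1)=1106921 g(23,1)=1251131 g(23,3)=1110417 g(23,5)=808335 g(23,7)=488543 g(23,9)=244904 g(23,11)=100924 g(23,13)=33648 g(23,15)=8855 g(23,17)=1771 g(23,19)=253 g(23,21)=23 g(23,23)=1
t=24: g(24,-4)=653752 g(24,-2)=1760673 g(24,0)=2358052 g(24,2)=2361548 g(24,4)=1918752 g(24,6)=1296878 g(24,8)=733447 g(24,10)=345828 g(24,12)=134572 g(24,14)=42503 g(24,16)=10626 g(24,18)=2024 g(24,20)=276 g(24,22)=24 g(24,24)=1
t=25: g(25,-3)=2414425 g(25,-1)=4118725 g(25,1)=4719600 g(25,3)=4280300 g(25,5)=3215630 g(25,7)=2030325 g(25,9)=1079275 g(25,11)=480400 g(25,13)=177075 g(25,15)=53129 g(25,17)=12650 g(25,19)=2300 g(25,21)=300 g(25,23)=25 g(25,25)=1
t=26: g(26,-4)=2414425 g(26,-2)=6533150 g(26,0)=8838325 g(26,2)=8999900 g(26,4)=7495930 g(26,6)=5245955 g(26,8)=3109600 g(26,10)=1559675 g(26,12)=657475 g(26,14)=230204 g(26,16)=65779 g(26,18)=14950 g(26,20)=2600 g(26,22)=325 g(26,24)=26 g(26,26)=1
t=27: g(27,-3)=8947575 g(27,-1)=15371475 g(27,1)=17838225 g(27,3)=16495830 g(27,5)=12741885 g(27,7)=8355555 g(27,9)=4669275 g(27,11)=2217150 g(27,13)=887679 g(27,15)=295983 g(27,17)=80729 g(27,19)=17550 g(27,21)=2925 g(27,23)=351 g(27,25)=27 g(27,27)=1
t=28: g(28,-4)=8947575 g(28,-2)=24319050 g(28,0)=33209700 g(28,2)=34334055 g(28,4)=29237715 g(28,6)=21097440 g(28,8)=13024830 g(28,10)=6886425 g(28,12)=3104829 g(28,14)=1183662 g(28,16)=376712 g(28,18)=98279 g(28,20)=20475 g(28,22)=3276 g(28,24)=378 g(28,26)=28 g(28,28)=1
Paths never hitting -5: Σ_s g(28,s) = 175844430
Paths hitting -5: 2^28 - 175844430 = 92591026
P = 92591026/268435456 = 46295513/134217728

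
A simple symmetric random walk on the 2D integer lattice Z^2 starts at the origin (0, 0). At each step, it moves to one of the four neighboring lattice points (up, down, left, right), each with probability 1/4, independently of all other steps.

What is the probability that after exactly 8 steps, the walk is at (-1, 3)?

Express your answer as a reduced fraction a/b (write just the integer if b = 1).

Let h be the number of horizontal steps (so 8-h are vertical). To end at (-1,3) need (h-1)/2 right-steps and ((8-h)+3)/2 up-steps.
Sum over h with 1 ≤ h ≤ 5, h ≡ 1 (mod 2), 8-h ≡ 1 (mod 2):
h=1: C(8,1)·C(1,0)·C(7,5) = 8·1·21 = 168
h=3: C(8,3)·C(3,1)·C(5,4) = 56·3·5 = 840
h=5: C(8,5)·C(5,2)·C(3,3) = 56·10·1 = 560
Total favorable: 1568
Total paths: 4^8 = 65536
P = 1568/65536 = 49/2048

Answer: 49/2048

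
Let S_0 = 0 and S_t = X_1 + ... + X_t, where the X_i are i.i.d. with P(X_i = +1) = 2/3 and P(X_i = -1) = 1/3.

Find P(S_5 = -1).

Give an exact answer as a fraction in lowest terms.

To reach position -1 after 5 steps: need 2 steps of +1 and 3 steps of -1.
Number of such sequences: C(5,2) = 10
Each has probability (2/3)^2 · (1/3)^3 = 4/243
P = 10 · 4/243 = 40/243

Answer: 40/243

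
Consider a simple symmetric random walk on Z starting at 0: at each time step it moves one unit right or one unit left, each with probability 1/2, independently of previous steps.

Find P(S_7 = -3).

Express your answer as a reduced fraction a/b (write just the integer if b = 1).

Answer: 21/128

Derivation:
To reach position -3 after 7 steps: need 2 steps of +1 and 5 of -1.
Favorable paths: C(7,2) = 21
Total paths: 2^7 = 128
P = 21/128 = 21/128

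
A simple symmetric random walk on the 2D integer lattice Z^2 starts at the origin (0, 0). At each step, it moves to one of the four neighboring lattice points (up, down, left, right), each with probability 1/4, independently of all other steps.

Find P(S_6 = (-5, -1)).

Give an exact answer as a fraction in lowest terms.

Answer: 3/2048

Derivation:
Let h be the number of horizontal steps (so 6-h are vertical). To end at (-5,-1) need (h-5)/2 right-steps and ((6-h)-1)/2 up-steps.
Sum over h with 5 ≤ h ≤ 5, h ≡ 1 (mod 2), 6-h ≡ 1 (mod 2):
h=5: C(6,5)·C(5,0)·C(1,0) = 6·1·1 = 6
Total favorable: 6
Total paths: 4^6 = 4096
P = 6/4096 = 3/2048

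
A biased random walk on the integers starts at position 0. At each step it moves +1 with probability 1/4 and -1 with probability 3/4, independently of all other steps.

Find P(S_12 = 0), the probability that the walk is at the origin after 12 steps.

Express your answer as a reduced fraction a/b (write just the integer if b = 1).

To be at 0 after 12 steps: need exactly 6 steps of +1 and 6 of -1.
Number of such sequences: C(12,6) = 924
Each has probability (1/4)^6 · (3/4)^6 = 729/16777216
P = 924 · 729/16777216 = 168399/4194304

Answer: 168399/4194304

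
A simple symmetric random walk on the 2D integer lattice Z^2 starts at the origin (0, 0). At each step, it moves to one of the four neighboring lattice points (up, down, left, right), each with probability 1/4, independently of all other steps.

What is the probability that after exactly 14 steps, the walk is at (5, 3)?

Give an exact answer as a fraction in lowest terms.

Let h be the number of horizontal steps (so 14-h are vertical). To end at (5,3) need (h+5)/2 right-steps and ((14-h)+3)/2 up-steps.
Sum over h with 5 ≤ h ≤ 11, h ≡ 1 (mod 2), 14-h ≡ 1 (mod 2):
h=5: C(14,5)·C(5,5)·C(9,6) = 2002·1·84 = 168168
h=7: C(14,7)·C(7,6)·C(7,5) = 3432·7·21 = 504504
h=9: C(14,9)·C(9,7)·C(5,4) = 2002·36·5 = 360360
h=11: C(14,11)·C(11,8)·C(3,3) = 364·165·1 = 60060
Total favorable: 1093092
Total paths: 4^14 = 268435456
P = 1093092/268435456 = 273273/67108864

Answer: 273273/67108864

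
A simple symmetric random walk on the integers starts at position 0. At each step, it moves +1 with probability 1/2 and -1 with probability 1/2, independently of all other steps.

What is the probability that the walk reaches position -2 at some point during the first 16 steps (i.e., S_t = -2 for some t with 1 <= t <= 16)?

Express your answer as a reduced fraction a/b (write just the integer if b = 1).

Answer: 20613/32768

Derivation:
Count via complement. Let g(t,s) = #length-t paths at position s with S_1..S_t all ≠ -2.
g(t,s) = g(t-1,s-1) + g(t-1,s+1) for s ≠ -2; g(t,-2) = 0.
t=0: g(0,0)=1
t=1: g(1,-1)=1 g(1,1)=1
t=2: g(2,0)=2 g(2,2)=1
t=3: g(3,-1)=2 g(3,1)=3 g(3,3)=1
t=4: g(4,0)=5 g(4,2)=4 g(4,4)=1
t=5: g(5,-1)=5 g(5,1)=9 g(5,3)=5 g(5,5)=1
t=6: g(6,0)=14 g(6,2)=14 g(6,4)=6 g(6,6)=1
t=7: g(7,-1)=14 g(7,1)=28 g(7,3)=20 g(7,5)=7 g(7,7)=1
t=8: g(8,0)=42 g(8,2)=48 g(8,4)=27 g(8,6)=8 g(8,8)=1
t=9: g(9,-1)=42 g(9,1)=90 g(9,3)=75 g(9,5)=35 g(9,7)=9 g(9,9)=1
t=10: g(10,0)=132 g(10,2)=165 g(10,4)=110 g(10,6)=44 g(10,8)=10 g(10,10)=1
t=11: g(11,-1)=132 g(11,1)=297 g(11,3)=275 g(11,5)=154 g(11,7)=54 g(11,9)=11 g(11,11)=1
t=12: g(12,0)=429 g(12,2)=572 g(12,4)=429 g(12,6)=208 g(12,8)=65 g(12,10)=12 g(12,12)=1
t=13: g(13,-1)=429 g(13,1)=1001 g(13,3)=1001 g(13,5)=637 g(13,7)=273 g(13,9)=77 g(13,11)=13 g(13,13)=1
t=14: g(14,0)=1430 g(14,2)=2002 g(14,4)=1638 g(14,6)=910 g(14,8)=350 g(14,10)=90 g(14,12)=14 g(14,14)=1
t=15: g(15,-1)=1430 g(15,1)=3432 g(15,3)=3640 g(15,5)=2548 g(15,7)=1260 g(15,9)=440 g(15,11)=104 g(15,13)=15 g(15,15)=1
t=16: g(16,0)=4862 g(16,2)=7072 g(16,4)=6188 g(16,6)=3808 g(16,8)=1700 g(16,10)=544 g(16,12)=119 g(16,14)=16 g(16,16)=1
Paths never hitting -2: Σ_s g(16,s) = 24310
Paths hitting -2: 2^16 - 24310 = 41226
P = 41226/65536 = 20613/32768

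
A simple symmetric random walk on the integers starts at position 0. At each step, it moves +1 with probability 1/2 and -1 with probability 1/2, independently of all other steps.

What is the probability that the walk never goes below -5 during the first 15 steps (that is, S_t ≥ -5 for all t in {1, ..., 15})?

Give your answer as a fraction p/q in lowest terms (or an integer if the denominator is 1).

Answer: 14443/16384

Derivation:
Let f(t,s) = #length-t paths at position s with S_1..S_t all ≥ -5.
f(t,s) = f(t-1,s-1) + f(t-1,s+1) for s ≥ -5; f(t,s) = 0 for s < -5.
t=0: f(0,0)=1
t=1: f(1,-1)=1 f(1,1)=1
t=2: f(2,-2)=1 f(2,0)=2 f(2,2)=1
t=3: f(3,-3)=1 f(3,-1)=3 f(3,1)=3 f(3,3)=1
t=4: f(4,-4)=1 f(4,-2)=4 f(4,0)=6 f(4,2)=4 f(4,4)=1
t=5: f(5,-5)=1 f(5,-3)=5 f(5,-1)=10 f(5,1)=10 f(5,3)=5 f(5,5)=1
t=6: f(6,-4)=6 f(6,-2)=15 f(6,0)=20 f(6,2)=15 f(6,4)=6 f(6,6)=1
t=7: f(7,-5)=6 f(7,-3)=21 f(7,-1)=35 f(7,1)=35 f(7,3)=21 f(7,5)=7 f(7,7)=1
t=8: f(8,-4)=27 f(8,-2)=56 f(8,0)=70 f(8,2)=56 f(8,4)=28 f(8,6)=8 f(8,8)=1
t=9: f(9,-5)=27 f(9,-3)=83 f(9,-1)=126 f(9,1)=126 f(9,3)=84 f(9,5)=36 f(9,7)=9 f(9,9)=1
t=10: f(10,-4)=110 f(10,-2)=209 f(10,0)=252 f(10,2)=210 f(10,4)=120 f(10,6)=45 f(10,8)=10 f(10,10)=1
t=11: f(11,-5)=110 f(11,-3)=319 f(11,-1)=461 f(11,1)=462 f(11,3)=330 f(11,5)=165 f(11,7)=55 f(11,9)=11 f(11,11)=1
t=12: f(12,-4)=429 f(12,-2)=780 f(12,0)=923 f(12,2)=792 f(12,4)=495 f(12,6)=220 f(12,8)=66 f(12,10)=12 f(12,12)=1
t=13: f(13,-5)=429 f(13,-3)=1209 f(13,-1)=1703 f(13,1)=1715 f(13,3)=1287 f(13,5)=715 f(13,7)=286 f(13,9)=78 f(13,11)=13 f(13,13)=1
t=14: f(14,-4)=1638 f(14,-2)=2912 f(14,0)=3418 f(14,2)=3002 f(14,4)=2002 f(14,6)=1001 f(14,8)=364 f(14,10)=91 f(14,12)=14 f(14,14)=1
t=15: f(15,-5)=1638 f(15,-3)=4550 f(15,-1)=6330 f(15,1)=6420 f(15,3)=5004 f(15,5)=3003 f(15,7)=1365 f(15,9)=455 f(15,11)=105 f(15,13)=15 f(15,15)=1
Σ_s f(15,s) = 28886
P = 28886/32768 = 14443/16384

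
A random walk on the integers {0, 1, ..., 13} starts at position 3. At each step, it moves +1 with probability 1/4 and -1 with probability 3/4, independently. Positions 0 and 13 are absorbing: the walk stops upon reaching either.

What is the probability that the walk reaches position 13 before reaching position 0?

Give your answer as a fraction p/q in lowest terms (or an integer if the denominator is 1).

Biased walk: p = 1/4, q = 3/4, r = q/p = 3
Gambler's ruin: P(hit 13 before 0 | start at 3) = (1 - r^a)/(1 - r^N)
r^3 = 27; r^13 = 1594323
P = (1 - 27) / (1 - 1594323) = -26 / -1594322 = 13/797161

Answer: 13/797161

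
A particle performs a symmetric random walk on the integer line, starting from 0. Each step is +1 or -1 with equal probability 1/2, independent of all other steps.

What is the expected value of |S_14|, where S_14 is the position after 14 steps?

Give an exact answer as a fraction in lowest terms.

S_14 takes values m ≡ 0 (mod 2) with |m| ≤ 14; P(S_14=m) = C(14,(14+m)/2)/2^14.
Total paths: 2^14 = 16384
Distribution: P(S=-14)=1/16384, P(S=-12)=14/16384, P(S=-10)=91/16384, P(S=-8)=364/16384, P(S=-6)=1001/16384, P(S=-4)=2002/16384, P(S=-2)=3003/16384, P(S=0)=3432/16384, P(S=2)=3003/16384, P(S=4)=2002/16384, P(S=6)=1001/16384, P(S=8)=364/16384, P(S=10)=91/16384, P(S=12)=14/16384, P(S=14)=1/16384
E[|S_14|] = Σ_m |m|·P(S_14=m) = 48048/16384 = 3003/1024

Answer: 3003/1024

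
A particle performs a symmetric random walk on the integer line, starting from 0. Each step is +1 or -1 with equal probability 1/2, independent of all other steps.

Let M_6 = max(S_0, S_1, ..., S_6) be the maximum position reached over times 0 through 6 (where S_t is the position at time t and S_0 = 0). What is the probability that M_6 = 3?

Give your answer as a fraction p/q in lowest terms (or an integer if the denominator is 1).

Answer: 3/32

Derivation:
Let M_6 = max(S_0,...,S_6). Use the reflection principle: for j ≥ 1, #{paths with M_6 ≥ j} = #{S_6 ≥ j} + #{S_6 ≥ j+1}.
By reflection, #{M_6 ≥ 3} = #{S_6 ≥ 3} + #{S_6 ≥ 4} = 7 + 7 = 14.
#{M_6 ≥ 4} = #{S_6 ≥ 4} + #{S_6 ≥ 5} = 7 + 1 = 8.
#{M_6 = 3} = 14 - 8 = 6.
P(M_6 = 3) = 6/64 = 3/32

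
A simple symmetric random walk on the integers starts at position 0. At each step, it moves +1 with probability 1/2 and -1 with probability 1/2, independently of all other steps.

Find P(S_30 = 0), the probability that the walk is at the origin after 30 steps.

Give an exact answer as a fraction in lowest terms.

To return to 0 after 30 steps: need exactly 15 steps of +1 and 15 of -1.
Favorable paths: C(30,15) = 155117520
Total paths: 2^30 = 1073741824
P = 155117520/1073741824 = 9694845/67108864

Answer: 9694845/67108864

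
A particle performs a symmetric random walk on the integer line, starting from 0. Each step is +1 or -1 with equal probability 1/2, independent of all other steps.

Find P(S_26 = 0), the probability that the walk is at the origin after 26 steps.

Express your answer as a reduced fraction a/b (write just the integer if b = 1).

To return to 0 after 26 steps: need exactly 13 steps of +1 and 13 of -1.
Favorable paths: C(26,13) = 10400600
Total paths: 2^26 = 67108864
P = 10400600/67108864 = 1300075/8388608

Answer: 1300075/8388608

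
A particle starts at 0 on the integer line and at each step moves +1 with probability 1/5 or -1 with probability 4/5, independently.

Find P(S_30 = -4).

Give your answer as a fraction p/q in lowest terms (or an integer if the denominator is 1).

To reach position -4 after 30 steps: need 13 steps of +1 and 17 steps of -1.
Number of such sequences: C(30,13) = 119759850
Each has probability (1/5)^13 · (4/5)^17 = 17179869184/931322574615478515625
P = 119759850 · 17179869184/931322574615478515625 = 82298342259818496/37252902984619140625

Answer: 82298342259818496/37252902984619140625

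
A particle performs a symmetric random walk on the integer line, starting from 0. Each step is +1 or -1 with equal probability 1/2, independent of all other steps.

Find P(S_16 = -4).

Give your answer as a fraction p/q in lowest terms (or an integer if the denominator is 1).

Answer: 1001/8192

Derivation:
To reach position -4 after 16 steps: need 6 steps of +1 and 10 of -1.
Favorable paths: C(16,6) = 8008
Total paths: 2^16 = 65536
P = 8008/65536 = 1001/8192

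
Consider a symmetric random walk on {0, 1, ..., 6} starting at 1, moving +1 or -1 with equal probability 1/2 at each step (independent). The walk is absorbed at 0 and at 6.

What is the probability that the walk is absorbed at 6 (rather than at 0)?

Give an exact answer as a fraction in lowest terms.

Symmetric walk (p = 1/2): the harmonic-function argument gives P(hit 6 before 0 | start at 1) = a/N.
P = 1/6 = 1/6

Answer: 1/6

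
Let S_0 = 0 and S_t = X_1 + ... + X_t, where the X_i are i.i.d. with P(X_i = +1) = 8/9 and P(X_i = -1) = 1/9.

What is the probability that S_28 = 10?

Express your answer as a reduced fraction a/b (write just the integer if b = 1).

Answer: 331796397507042974105600/174449211009120179071170507

Derivation:
To reach position 10 after 28 steps: need 19 steps of +1 and 9 steps of -1.
Number of such sequences: C(28,19) = 6906900
Each has probability (8/9)^19 · (1/9)^9 = 144115188075855872/523347633027360537213511521
P = 6906900 · 144115188075855872/523347633027360537213511521 = 331796397507042974105600/174449211009120179071170507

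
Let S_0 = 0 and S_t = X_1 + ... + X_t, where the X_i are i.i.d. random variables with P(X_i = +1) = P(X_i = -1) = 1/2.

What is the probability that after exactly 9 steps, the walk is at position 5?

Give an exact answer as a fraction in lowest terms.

To reach position 5 after 9 steps: need 7 steps of +1 and 2 of -1.
Favorable paths: C(9,7) = 36
Total paths: 2^9 = 512
P = 36/512 = 9/128

Answer: 9/128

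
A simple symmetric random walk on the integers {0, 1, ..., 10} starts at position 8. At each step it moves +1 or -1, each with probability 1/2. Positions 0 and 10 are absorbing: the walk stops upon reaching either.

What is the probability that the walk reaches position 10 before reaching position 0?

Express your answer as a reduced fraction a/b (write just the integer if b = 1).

Answer: 4/5

Derivation:
Symmetric walk (p = 1/2): the harmonic-function argument gives P(hit 10 before 0 | start at 8) = a/N.
P = 8/10 = 4/5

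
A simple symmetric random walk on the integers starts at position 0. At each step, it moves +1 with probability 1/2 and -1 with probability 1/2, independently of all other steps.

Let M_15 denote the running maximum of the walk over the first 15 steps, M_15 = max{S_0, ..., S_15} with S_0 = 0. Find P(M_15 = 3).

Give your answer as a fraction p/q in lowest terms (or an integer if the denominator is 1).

Answer: 5005/32768

Derivation:
Let M_15 = max(S_0,...,S_15). Use the reflection principle: for j ≥ 1, #{paths with M_15 ≥ j} = #{S_15 ≥ j} + #{S_15 ≥ j+1}.
By reflection, #{M_15 ≥ 3} = #{S_15 ≥ 3} + #{S_15 ≥ 4} = 9949 + 4944 = 14893.
#{M_15 ≥ 4} = #{S_15 ≥ 4} + #{S_15 ≥ 5} = 4944 + 4944 = 9888.
#{M_15 = 3} = 14893 - 9888 = 5005.
P(M_15 = 3) = 5005/32768 = 5005/32768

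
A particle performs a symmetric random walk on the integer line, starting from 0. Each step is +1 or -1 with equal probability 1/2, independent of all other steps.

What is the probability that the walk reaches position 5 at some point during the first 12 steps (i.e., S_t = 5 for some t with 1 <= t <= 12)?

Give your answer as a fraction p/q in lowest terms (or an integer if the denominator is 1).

Count via complement. Let g(t,s) = #length-t paths at position s with S_1..S_t all ≠ 5.
g(t,s) = g(t-1,s-1) + g(t-1,s+1) for s ≠ 5; g(t,5) = 0.
t=0: g(0,0)=1
t=1: g(1,-1)=1 g(1,1)=1
t=2: g(2,-2)=1 g(2,0)=2 g(2,2)=1
t=3: g(3,-3)=1 g(3,-1)=3 g(3,1)=3 g(3,3)=1
t=4: g(4,-4)=1 g(4,-2)=4 g(4,0)=6 g(4,2)=4 g(4,4)=1
t=5: g(5,-5)=1 g(5,-3)=5 g(5,-1)=10 g(5,1)=10 g(5,3)=5
t=6: g(6,-6)=1 g(6,-4)=6 g(6,-2)=15 g(6,0)=20 g(6,2)=15 g(6,4)=5
t=7: g(7,-7)=1 g(7,-5)=7 g(7,-3)=21 g(7,-1)=35 g(7,1)=35 g(7,3)=20
t=8: g(8,-8)=1 g(8,-6)=8 g(8,-4)=28 g(8,-2)=56 g(8,0)=70 g(8,2)=55 g(8,4)=20
t=9: g(9,-9)=1 g(9,-7)=9 g(9,-5)=36 g(9,-3)=84 g(9,-1)=126 g(9,1)=125 g(9,3)=75
t=10: g(10,-10)=1 g(10,-8)=10 g(10,-6)=45 g(10,-4)=120 g(10,-2)=210 g(10,0)=251 g(10,2)=200 g(10,4)=75
t=11: g(11,-11)=1 g(11,-9)=11 g(11,-7)=55 g(11,-5)=165 g(11,-3)=330 g(11,-1)=461 g(11,1)=451 g(11,3)=275
t=12: g(12,-12)=1 g(12,-10)=12 g(12,-8)=66 g(12,-6)=220 g(12,-4)=495 g(12,-2)=791 g(12,0)=912 g(12,2)=726 g(12,4)=275
Paths never hitting 5: Σ_s g(12,s) = 3498
Paths hitting 5: 2^12 - 3498 = 598
P = 598/4096 = 299/2048

Answer: 299/2048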